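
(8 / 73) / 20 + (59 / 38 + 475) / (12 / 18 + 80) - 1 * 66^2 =-14601240493 / 3356540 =-4350.09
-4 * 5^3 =-500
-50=-50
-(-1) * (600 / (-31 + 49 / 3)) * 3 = -1350 / 11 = -122.73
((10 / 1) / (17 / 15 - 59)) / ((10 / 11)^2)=-363 / 1736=-0.21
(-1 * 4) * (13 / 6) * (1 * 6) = -52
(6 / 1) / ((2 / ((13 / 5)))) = 39 / 5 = 7.80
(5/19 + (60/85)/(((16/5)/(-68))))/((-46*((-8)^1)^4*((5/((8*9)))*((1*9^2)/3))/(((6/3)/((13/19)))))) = 7/57408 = 0.00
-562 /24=-281 /12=-23.42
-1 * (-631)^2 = -398161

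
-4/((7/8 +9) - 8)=-32/15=-2.13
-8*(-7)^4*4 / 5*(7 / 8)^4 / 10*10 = -5764801 / 640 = -9007.50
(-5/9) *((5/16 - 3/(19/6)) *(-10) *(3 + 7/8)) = -149575/10944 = -13.67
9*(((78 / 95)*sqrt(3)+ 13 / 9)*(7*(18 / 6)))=14742*sqrt(3) / 95+ 273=541.78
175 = 175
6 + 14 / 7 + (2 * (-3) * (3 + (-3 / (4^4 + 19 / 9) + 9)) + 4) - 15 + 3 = -167094 / 2323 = -71.93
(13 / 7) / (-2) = -13 / 14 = -0.93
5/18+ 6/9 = 17/18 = 0.94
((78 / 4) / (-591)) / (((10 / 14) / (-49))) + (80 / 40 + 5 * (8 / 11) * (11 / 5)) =24159 / 1970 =12.26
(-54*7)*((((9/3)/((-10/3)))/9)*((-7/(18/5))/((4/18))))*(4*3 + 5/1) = -22491/4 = -5622.75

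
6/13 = 0.46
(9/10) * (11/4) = 99/40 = 2.48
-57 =-57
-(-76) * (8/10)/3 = 304/15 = 20.27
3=3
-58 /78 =-29 /39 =-0.74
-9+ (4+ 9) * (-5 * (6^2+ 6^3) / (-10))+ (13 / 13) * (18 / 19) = 30969 / 19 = 1629.95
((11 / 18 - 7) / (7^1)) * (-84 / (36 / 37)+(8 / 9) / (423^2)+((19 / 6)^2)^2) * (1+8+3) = -42143659115 / 270540648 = -155.78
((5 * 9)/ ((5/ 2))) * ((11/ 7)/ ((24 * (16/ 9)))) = 297/ 448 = 0.66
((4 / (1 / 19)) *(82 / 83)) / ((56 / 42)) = 4674 / 83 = 56.31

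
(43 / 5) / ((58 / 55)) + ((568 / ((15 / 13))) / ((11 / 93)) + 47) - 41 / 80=107605937 / 25520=4216.53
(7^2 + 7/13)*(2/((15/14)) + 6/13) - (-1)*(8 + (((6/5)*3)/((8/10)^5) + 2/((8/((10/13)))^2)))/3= 157918757/1297920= 121.67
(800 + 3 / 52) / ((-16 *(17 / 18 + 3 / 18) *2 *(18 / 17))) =-707251 / 33280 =-21.25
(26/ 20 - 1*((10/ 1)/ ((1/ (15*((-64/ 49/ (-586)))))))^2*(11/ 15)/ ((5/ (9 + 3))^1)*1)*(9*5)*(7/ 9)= 2274100837/ 58892414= 38.61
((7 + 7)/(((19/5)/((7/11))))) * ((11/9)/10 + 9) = 40229/1881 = 21.39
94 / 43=2.19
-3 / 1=-3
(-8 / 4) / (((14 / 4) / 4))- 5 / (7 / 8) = -8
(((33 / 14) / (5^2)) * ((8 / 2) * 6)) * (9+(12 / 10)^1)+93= 101571 / 875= 116.08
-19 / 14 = -1.36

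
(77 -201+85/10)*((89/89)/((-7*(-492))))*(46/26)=-253/4264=-0.06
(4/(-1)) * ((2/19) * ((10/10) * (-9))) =72/19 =3.79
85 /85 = 1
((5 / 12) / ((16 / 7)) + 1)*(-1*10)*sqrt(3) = -20.48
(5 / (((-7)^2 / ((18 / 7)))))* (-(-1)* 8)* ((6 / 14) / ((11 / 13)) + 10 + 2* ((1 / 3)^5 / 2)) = 15733120 / 713097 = 22.06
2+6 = 8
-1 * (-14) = 14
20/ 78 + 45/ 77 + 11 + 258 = 810332/ 3003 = 269.84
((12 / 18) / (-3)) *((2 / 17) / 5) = -4 / 765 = -0.01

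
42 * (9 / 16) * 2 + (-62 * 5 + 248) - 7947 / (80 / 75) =-119441 / 16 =-7465.06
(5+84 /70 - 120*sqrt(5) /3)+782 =3941 /5 - 40*sqrt(5) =698.76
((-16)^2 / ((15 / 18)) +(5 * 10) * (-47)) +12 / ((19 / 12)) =-193346 / 95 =-2035.22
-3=-3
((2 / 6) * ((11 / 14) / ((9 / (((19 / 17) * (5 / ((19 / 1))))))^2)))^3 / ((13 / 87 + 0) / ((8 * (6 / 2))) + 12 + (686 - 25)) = 603109375 / 18548702511070344301017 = 0.00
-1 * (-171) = 171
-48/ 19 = -2.53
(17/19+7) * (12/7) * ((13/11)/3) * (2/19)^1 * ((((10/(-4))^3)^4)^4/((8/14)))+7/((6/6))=3463895836830488408077770786349885583/279434283129503744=12396101859932293297.78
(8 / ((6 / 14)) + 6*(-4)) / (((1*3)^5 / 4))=-64 / 729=-0.09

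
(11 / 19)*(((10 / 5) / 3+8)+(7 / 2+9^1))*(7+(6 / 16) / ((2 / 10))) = 99187 / 912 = 108.76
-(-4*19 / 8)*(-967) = -18373 / 2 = -9186.50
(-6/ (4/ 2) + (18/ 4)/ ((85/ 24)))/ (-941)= 147/ 79985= 0.00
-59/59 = -1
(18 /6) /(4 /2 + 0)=3 /2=1.50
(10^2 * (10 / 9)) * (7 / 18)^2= 12250 / 729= 16.80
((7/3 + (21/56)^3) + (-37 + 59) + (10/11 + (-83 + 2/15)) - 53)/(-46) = 9341081/3886080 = 2.40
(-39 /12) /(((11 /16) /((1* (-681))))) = 35412 /11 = 3219.27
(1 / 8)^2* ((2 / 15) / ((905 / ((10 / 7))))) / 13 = 0.00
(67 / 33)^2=4.12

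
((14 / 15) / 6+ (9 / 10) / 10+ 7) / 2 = 6521 / 1800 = 3.62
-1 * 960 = -960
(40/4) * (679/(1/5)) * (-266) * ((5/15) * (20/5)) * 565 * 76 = -1551113032000/3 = -517037677333.33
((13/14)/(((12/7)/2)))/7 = 13/84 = 0.15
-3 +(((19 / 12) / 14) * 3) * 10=0.39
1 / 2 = 0.50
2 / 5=0.40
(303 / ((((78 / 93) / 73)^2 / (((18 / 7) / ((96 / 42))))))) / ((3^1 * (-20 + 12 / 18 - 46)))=-13965427863 / 1059968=-13175.33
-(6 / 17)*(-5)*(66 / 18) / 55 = 2 / 17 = 0.12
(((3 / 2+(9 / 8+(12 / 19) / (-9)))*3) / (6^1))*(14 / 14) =1165 / 912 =1.28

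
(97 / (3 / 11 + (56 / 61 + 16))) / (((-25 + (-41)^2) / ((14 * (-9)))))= -0.43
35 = 35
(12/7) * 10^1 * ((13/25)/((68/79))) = 6162/595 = 10.36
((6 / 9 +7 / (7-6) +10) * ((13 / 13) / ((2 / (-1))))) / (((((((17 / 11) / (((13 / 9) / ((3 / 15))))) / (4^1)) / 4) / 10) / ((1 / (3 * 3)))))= -3031600 / 4131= -733.87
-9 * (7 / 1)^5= -151263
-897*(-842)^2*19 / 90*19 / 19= -2013812242 / 15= -134254149.47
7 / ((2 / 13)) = 91 / 2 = 45.50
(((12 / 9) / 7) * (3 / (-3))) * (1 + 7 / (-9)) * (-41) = 1.74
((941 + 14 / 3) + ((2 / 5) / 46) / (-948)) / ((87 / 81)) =927869211 / 1053860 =880.45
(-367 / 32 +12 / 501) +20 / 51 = -3012331 / 272544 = -11.05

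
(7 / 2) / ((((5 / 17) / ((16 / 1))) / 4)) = 3808 / 5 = 761.60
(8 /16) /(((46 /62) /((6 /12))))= 31 /92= 0.34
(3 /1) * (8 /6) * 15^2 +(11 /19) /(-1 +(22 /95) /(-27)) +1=2329402 /2587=900.43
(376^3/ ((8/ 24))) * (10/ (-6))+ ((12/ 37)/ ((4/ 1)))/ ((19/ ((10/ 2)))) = -186848176625/ 703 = -265786879.98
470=470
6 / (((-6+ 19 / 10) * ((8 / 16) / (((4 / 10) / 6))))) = -8 / 41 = -0.20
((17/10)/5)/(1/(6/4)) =51/100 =0.51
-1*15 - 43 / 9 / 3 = -448 / 27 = -16.59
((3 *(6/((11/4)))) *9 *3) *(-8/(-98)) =7776/539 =14.43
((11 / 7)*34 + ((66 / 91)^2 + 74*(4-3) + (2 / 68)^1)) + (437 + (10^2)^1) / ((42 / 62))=259226287 / 281554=920.70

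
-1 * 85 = -85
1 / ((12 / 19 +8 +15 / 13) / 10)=2470 / 2417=1.02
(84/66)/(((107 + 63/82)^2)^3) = 4256093399936/5238679328650346306816099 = 0.00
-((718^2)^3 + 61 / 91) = -12467749208805602045 / 91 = -137008233063797824.67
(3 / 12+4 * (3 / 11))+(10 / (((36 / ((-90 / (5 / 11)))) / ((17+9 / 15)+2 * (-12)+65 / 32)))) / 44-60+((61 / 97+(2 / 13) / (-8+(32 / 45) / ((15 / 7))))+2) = -58114047661 / 1148740736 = -50.59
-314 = -314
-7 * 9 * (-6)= 378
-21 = -21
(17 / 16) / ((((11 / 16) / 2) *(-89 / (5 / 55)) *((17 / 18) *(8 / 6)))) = -27 / 10769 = -0.00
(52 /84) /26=1 /42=0.02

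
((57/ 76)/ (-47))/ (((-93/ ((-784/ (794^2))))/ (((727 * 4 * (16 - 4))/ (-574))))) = 122136/ 9415088833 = 0.00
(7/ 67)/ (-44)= -0.00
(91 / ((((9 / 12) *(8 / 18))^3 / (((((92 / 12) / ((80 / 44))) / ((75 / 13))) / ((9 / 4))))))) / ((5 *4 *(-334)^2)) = 299299 / 836670000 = 0.00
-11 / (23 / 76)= -836 / 23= -36.35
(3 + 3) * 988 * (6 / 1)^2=213408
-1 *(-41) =41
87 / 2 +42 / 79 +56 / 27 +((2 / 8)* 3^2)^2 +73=4237613 / 34128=124.17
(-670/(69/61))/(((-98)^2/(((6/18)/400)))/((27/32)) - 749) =-122610/2827262557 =-0.00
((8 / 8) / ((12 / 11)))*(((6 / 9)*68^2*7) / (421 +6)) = 25432 / 549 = 46.32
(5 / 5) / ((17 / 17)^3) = 1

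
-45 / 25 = -9 / 5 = -1.80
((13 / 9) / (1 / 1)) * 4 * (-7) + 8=-292 / 9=-32.44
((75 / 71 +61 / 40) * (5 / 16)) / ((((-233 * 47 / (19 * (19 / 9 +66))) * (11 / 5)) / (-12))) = 426920785 / 821062176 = 0.52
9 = 9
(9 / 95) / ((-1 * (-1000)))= 9 / 95000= 0.00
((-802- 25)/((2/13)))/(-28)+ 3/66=118289/616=192.03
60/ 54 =1.11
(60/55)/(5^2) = 12/275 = 0.04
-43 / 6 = -7.17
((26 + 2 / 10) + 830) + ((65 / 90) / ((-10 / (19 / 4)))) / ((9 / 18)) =61597 / 72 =855.51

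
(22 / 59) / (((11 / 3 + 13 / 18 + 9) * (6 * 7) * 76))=33 / 3782254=0.00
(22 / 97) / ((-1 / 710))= -15620 / 97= -161.03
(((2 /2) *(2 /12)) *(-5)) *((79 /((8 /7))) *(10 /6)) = -13825 /144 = -96.01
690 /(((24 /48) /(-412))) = -568560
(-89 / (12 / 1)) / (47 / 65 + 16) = -5785 / 13044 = -0.44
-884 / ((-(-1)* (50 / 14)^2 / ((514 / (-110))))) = 11132212 / 34375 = 323.85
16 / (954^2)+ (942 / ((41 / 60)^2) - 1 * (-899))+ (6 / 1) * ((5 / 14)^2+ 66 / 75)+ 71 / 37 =101390993973643043 / 34671471971850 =2924.33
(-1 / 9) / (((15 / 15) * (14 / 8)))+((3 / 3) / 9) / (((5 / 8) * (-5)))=-52 / 525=-0.10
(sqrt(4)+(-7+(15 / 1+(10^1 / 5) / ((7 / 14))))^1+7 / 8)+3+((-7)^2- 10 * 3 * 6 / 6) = 36.88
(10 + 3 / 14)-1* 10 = 3 / 14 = 0.21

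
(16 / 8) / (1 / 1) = 2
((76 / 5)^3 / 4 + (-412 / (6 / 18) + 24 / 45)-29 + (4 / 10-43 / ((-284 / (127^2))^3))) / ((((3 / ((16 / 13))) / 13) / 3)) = 67655134076885053 / 536866500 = 126018542.93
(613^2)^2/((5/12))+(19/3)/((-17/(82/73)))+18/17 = 6308355802655956/18615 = 338885619267.04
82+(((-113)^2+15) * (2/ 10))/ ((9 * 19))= 82894/ 855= 96.95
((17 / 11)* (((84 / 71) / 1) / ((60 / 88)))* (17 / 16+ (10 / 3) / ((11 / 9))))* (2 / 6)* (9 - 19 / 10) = 79373 / 3300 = 24.05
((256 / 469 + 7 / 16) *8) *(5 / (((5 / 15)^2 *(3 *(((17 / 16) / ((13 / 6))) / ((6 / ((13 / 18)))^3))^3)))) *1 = 188624911598.13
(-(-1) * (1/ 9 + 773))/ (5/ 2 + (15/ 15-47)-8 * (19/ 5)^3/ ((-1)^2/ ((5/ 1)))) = -347900/ 1007271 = -0.35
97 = 97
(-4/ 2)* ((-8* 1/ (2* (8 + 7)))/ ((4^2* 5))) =1/ 150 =0.01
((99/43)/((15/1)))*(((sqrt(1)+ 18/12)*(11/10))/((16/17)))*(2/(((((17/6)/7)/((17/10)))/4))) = 129591/8600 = 15.07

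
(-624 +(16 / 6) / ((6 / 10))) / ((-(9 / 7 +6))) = 85.04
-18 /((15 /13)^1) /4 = -39 /10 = -3.90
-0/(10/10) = 0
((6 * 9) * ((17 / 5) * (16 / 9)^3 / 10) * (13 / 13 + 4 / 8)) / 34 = 1024 / 225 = 4.55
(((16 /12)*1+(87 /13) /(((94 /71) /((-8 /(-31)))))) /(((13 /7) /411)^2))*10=4135474371840 /3201029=1291920.31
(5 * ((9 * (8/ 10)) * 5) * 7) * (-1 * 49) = -61740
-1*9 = -9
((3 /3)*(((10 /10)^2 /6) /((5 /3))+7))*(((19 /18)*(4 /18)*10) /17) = 1349 /1377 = 0.98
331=331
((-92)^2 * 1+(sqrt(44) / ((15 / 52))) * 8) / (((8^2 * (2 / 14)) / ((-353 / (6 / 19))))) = -24836021 / 24 - 610337 * sqrt(11) / 90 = -1057325.97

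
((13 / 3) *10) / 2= 65 / 3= 21.67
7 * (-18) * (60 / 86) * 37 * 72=-10069920 / 43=-234184.19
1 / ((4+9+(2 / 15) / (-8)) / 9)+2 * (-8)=-11924 / 779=-15.31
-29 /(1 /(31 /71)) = -899 /71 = -12.66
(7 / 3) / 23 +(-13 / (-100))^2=81661 / 690000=0.12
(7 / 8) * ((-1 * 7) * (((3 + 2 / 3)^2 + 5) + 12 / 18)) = -117.06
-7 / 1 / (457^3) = -0.00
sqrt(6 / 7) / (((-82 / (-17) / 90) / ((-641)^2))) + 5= 5 + 314323965 * sqrt(42) / 287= 7097747.55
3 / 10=0.30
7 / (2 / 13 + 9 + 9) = 91 / 236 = 0.39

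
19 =19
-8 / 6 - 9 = -31 / 3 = -10.33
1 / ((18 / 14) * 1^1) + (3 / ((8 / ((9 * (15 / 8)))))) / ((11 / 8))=4261 / 792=5.38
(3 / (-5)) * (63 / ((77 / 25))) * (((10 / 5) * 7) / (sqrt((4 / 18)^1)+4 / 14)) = 119070 / 341 -138915 * sqrt(2) / 341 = -226.94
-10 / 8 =-5 / 4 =-1.25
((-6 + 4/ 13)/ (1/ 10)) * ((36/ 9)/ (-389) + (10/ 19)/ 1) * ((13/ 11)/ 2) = -1411180/ 81301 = -17.36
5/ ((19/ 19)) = 5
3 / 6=1 / 2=0.50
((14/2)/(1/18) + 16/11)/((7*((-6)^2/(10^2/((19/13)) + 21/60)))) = 6106411/175560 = 34.78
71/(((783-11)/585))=41535/772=53.80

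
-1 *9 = -9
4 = 4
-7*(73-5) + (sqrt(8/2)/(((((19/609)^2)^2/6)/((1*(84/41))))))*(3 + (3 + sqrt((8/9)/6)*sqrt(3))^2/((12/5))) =1192671207582008/5343161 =223214536.78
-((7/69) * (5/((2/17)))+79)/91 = -11497/12558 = -0.92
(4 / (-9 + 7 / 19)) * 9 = -171 / 41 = -4.17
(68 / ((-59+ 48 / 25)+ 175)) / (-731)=-25 / 31691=-0.00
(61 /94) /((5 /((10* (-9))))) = -549 /47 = -11.68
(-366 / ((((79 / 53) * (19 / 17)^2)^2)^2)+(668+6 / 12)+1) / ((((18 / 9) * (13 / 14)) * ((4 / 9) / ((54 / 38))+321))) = 1438148951020835333637147 / 1342903368517009571671334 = 1.07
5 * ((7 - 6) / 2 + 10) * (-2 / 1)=-105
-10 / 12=-5 / 6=-0.83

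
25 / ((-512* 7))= -25 / 3584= -0.01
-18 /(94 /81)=-729 /47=-15.51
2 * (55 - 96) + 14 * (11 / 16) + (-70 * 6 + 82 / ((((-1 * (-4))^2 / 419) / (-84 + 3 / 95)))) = -180804.06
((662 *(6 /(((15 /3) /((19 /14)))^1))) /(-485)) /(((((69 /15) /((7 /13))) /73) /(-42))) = 797.80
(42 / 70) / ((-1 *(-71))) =3 / 355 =0.01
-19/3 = -6.33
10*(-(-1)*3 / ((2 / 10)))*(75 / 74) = 152.03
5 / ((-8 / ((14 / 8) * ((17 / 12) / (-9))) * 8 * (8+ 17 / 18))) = 85 / 35328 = 0.00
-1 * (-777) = 777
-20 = -20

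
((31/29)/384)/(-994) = -31/11069184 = -0.00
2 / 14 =1 / 7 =0.14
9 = 9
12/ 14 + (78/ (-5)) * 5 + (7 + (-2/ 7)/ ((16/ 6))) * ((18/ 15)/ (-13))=-70779/ 910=-77.78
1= 1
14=14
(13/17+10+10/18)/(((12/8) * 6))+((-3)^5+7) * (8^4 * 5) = -6655424828/1377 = -4833278.74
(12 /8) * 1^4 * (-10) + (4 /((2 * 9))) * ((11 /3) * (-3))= -157 /9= -17.44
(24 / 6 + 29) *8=264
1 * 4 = 4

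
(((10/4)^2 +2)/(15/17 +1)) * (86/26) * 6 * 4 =72369/208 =347.93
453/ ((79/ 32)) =14496/ 79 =183.49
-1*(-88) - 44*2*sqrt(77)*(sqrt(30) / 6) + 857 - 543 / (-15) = 4906 / 5 - 44*sqrt(2310) / 3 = 276.28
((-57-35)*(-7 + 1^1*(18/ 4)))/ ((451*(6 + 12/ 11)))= 115/ 1599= 0.07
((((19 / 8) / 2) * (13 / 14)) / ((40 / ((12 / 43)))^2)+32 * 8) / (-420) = -10602907823 / 17395392000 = -0.61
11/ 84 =0.13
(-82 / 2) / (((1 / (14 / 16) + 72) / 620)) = -347.54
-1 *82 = -82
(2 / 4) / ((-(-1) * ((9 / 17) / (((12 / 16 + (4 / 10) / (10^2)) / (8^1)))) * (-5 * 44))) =-6409 / 15840000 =-0.00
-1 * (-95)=95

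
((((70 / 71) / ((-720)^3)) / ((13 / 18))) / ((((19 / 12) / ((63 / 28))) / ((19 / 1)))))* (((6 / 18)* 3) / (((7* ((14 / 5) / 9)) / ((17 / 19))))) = -0.00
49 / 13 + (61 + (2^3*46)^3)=647869258 / 13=49836096.77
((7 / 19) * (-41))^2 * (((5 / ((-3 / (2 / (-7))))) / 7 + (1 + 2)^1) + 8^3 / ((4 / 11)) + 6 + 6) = 351650071 / 1083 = 324699.97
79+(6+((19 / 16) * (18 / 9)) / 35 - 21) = 17939 / 280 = 64.07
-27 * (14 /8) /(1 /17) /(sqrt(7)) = -459 * sqrt(7) /4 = -303.60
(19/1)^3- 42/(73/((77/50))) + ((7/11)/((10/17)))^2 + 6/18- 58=720944263/105996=6801.62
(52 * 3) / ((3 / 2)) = 104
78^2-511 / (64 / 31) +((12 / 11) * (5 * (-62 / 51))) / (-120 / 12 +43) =2305005125 / 394944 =5836.28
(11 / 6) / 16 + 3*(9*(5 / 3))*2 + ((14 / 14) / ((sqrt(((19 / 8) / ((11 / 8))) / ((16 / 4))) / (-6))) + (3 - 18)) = 7211 / 96 - 12*sqrt(209) / 19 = 65.98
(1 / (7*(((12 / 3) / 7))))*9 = 9 / 4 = 2.25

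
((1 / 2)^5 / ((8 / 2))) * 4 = 1 / 32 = 0.03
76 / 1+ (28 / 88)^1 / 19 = 31775 / 418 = 76.02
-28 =-28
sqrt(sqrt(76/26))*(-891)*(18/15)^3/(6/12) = -384912*13^(3/4)*38^(1/4)/1625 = -4026.35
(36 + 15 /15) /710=0.05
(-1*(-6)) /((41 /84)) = 504 /41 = 12.29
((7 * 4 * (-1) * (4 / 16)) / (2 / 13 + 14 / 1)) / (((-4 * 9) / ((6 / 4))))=91 / 4416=0.02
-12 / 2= -6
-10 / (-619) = 10 / 619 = 0.02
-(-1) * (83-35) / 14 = 24 / 7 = 3.43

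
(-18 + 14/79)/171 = -0.10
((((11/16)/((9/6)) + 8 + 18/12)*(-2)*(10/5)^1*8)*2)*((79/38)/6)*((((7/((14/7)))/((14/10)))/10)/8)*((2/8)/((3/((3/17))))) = -18881/186048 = -0.10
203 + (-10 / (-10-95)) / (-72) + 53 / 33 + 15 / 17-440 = -33153559 / 141372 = -234.51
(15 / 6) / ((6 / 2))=5 / 6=0.83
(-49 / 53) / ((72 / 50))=-1225 / 1908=-0.64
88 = 88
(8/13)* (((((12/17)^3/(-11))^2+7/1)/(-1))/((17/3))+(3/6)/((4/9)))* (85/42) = -73135585585/531557544518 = -0.14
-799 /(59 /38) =-30362 /59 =-514.61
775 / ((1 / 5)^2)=19375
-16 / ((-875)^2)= -16 / 765625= -0.00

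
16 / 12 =4 / 3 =1.33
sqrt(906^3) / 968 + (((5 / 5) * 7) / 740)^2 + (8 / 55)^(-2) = 75.44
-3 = -3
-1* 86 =-86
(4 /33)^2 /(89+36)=16 /136125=0.00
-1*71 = -71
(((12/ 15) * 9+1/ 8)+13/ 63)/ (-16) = -18979/ 40320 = -0.47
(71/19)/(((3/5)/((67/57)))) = 23785/3249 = 7.32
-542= -542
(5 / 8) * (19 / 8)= 95 / 64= 1.48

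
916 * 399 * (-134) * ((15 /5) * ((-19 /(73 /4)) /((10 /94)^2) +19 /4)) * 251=5871550588140762 /1825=3217287993501.79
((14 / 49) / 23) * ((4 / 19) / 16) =1 / 6118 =0.00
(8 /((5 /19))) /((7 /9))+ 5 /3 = 4279 /105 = 40.75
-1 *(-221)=221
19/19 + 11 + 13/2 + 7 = 51/2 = 25.50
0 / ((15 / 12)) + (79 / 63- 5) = -236 / 63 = -3.75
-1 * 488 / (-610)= 0.80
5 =5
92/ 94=46/ 47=0.98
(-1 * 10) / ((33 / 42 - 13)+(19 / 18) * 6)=420 / 247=1.70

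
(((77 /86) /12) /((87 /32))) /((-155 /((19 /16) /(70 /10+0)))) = -209 /6958260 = -0.00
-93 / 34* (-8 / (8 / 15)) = 1395 / 34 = 41.03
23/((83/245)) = 5635/83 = 67.89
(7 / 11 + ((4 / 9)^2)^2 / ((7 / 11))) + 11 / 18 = 1322393 / 1010394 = 1.31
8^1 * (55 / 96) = 55 / 12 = 4.58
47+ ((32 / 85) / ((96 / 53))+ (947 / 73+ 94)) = 154.18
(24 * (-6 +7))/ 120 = 1/ 5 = 0.20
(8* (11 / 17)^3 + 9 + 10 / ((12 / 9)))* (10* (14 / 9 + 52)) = 442054250 / 44217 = 9997.38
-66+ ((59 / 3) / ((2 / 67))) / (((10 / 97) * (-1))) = -387401 / 60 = -6456.68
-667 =-667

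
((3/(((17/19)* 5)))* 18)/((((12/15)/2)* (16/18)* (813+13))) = 4617/112336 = 0.04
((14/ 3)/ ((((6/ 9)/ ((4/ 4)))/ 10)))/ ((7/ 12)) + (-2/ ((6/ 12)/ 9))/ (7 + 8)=588/ 5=117.60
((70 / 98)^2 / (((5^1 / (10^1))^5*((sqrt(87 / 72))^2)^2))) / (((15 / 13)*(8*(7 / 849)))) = 42382080 / 288463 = 146.92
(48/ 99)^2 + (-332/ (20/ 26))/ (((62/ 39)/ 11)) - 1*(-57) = -494427304/ 168795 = -2929.16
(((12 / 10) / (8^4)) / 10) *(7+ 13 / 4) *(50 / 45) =41 / 122880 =0.00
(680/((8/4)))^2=115600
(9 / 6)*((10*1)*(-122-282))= -6060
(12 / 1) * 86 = 1032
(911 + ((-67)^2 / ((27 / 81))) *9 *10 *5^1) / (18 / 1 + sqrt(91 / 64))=6982342272 / 20645 - 48488488 *sqrt(91) / 20645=315804.87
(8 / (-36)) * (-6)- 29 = -83 / 3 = -27.67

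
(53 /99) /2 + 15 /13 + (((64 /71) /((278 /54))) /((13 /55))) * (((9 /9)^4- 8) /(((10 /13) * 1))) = -135132401 /25402806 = -5.32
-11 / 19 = -0.58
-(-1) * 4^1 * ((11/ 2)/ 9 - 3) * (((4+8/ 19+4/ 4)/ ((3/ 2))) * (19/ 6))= -8858/ 81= -109.36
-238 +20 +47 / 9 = -1915 / 9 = -212.78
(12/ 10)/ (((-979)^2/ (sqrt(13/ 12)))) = 0.00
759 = 759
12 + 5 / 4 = 13.25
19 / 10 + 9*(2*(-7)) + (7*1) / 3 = -3653 / 30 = -121.77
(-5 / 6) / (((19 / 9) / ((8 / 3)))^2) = -480 / 361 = -1.33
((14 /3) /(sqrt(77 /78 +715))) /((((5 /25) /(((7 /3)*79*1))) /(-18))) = -77420*sqrt(4356066) /55847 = -2893.35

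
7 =7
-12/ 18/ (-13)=2/ 39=0.05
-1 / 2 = -0.50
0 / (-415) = 0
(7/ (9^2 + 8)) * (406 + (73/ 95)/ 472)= 127435791/ 3990760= 31.93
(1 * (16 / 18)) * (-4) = -32 / 9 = -3.56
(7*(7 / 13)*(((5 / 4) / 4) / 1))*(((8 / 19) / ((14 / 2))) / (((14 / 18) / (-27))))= -1215 / 494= -2.46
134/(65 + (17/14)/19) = 35644/17307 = 2.06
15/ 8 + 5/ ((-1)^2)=55/ 8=6.88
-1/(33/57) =-19/11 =-1.73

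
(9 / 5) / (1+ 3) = 9 / 20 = 0.45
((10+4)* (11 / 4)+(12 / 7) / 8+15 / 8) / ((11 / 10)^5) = 28412500 / 1127357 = 25.20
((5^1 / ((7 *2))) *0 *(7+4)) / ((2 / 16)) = 0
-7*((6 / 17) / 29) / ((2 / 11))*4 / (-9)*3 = 308 / 493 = 0.62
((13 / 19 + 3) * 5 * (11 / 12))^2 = 3705625 / 12996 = 285.14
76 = 76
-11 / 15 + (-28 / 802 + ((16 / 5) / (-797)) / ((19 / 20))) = -70360763 / 91085145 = -0.77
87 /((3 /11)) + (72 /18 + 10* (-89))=-567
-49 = -49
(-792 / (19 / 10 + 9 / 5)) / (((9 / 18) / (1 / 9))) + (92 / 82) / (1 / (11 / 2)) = -62799 / 1517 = -41.40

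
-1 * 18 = -18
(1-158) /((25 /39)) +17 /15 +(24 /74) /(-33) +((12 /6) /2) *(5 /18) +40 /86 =-1914156479 /7875450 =-243.05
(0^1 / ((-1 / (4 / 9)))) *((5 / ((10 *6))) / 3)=0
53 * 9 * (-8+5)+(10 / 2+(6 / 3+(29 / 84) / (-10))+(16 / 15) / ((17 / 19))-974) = -34226909 / 14280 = -2396.84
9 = 9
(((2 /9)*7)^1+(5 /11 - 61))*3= -176.97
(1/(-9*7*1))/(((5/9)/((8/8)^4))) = -1/35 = -0.03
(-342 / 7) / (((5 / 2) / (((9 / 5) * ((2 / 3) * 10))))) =-8208 / 35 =-234.51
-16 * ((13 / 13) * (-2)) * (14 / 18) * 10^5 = 2488888.89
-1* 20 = -20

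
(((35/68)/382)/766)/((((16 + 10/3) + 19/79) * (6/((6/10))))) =1659/184610081248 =0.00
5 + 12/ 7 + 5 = 82/ 7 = 11.71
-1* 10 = -10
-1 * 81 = -81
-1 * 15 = -15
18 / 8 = 9 / 4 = 2.25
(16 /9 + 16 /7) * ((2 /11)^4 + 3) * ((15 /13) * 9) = 24103680 /190333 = 126.64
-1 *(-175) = 175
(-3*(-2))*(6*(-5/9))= -20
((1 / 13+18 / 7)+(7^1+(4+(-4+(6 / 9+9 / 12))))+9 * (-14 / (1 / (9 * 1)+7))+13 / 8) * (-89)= 3909859 / 8736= 447.56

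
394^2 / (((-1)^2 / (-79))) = -12263644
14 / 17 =0.82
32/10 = 16/5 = 3.20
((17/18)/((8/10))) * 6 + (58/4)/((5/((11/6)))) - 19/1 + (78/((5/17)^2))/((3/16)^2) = 1923089/75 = 25641.19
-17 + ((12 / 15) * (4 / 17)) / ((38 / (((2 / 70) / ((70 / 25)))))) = -1345291 / 79135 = -17.00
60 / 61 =0.98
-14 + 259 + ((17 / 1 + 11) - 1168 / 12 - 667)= -1474 / 3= -491.33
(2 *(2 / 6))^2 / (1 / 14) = 56 / 9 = 6.22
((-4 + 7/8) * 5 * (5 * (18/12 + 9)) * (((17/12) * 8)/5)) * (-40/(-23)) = -74375/23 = -3233.70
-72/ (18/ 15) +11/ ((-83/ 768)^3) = -5017140372/ 571787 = -8774.49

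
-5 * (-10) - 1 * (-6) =56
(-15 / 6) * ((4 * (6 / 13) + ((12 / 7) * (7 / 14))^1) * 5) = -3075 / 91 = -33.79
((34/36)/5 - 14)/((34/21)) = -8701/1020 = -8.53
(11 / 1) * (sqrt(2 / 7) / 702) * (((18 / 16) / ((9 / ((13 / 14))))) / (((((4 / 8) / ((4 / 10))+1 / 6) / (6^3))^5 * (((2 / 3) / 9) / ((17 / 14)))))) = 10054435710173184 * sqrt(14) / 28647703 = 1313203143.89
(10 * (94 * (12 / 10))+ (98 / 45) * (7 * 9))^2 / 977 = 40018276 / 24425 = 1638.41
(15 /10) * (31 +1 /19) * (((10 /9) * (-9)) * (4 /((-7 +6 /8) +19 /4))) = 23600 /19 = 1242.11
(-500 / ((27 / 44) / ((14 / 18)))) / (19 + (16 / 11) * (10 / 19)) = -32186000 / 1003833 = -32.06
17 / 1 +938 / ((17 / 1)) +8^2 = 2315 / 17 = 136.18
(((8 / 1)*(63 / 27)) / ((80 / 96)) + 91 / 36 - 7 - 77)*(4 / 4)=-10633 / 180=-59.07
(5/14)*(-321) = -1605/14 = -114.64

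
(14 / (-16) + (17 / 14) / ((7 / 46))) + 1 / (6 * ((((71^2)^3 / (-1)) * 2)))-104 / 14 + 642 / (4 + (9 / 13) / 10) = 12547091158426826689 / 79691699028389784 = 157.45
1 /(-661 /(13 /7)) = -13 /4627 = -0.00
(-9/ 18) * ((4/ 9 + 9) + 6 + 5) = -92/ 9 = -10.22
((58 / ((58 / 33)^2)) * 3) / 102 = 1089 / 1972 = 0.55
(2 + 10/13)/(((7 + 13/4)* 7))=144/3731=0.04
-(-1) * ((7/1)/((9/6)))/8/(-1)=-7/12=-0.58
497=497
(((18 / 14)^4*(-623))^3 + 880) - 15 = -199104032997604034 / 40353607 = -4933983546.94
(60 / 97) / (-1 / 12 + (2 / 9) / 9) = -19440 / 1843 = -10.55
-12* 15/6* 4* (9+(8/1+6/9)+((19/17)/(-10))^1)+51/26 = -930245/442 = -2104.63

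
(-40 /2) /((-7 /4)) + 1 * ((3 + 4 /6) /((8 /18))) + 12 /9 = 1765 /84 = 21.01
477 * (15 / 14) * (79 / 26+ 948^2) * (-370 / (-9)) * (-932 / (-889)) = 1601460623351850 / 80899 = 19795802461.73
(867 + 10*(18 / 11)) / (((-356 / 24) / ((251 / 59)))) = -14633802 / 57761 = -253.35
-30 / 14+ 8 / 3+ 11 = 242 / 21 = 11.52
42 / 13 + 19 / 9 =625 / 117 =5.34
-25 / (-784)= 25 / 784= 0.03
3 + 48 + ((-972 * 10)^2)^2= 8926168066560051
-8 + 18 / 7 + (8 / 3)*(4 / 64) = -221 / 42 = -5.26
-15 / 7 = -2.14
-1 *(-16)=16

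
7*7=49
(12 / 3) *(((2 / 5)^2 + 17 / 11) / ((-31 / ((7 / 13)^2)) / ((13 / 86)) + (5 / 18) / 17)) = -28128744 / 2916403325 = -0.01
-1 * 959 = -959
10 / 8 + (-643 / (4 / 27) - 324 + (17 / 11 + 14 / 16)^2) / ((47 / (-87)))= 3138943681 / 363968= 8624.23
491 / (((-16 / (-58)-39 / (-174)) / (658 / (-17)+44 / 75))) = -47727164 / 1275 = -37433.07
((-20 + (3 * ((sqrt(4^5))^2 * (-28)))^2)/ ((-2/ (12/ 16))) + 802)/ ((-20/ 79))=438375943267/ 40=10959398581.68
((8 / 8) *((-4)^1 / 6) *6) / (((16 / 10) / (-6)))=15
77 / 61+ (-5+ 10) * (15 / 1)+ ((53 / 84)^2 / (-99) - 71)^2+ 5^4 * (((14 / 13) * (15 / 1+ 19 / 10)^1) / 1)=16492.83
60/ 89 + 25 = 2285/ 89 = 25.67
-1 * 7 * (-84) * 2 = 1176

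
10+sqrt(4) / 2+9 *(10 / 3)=41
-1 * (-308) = 308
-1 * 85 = -85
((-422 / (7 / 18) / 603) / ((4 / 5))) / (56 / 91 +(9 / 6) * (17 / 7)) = -0.53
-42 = -42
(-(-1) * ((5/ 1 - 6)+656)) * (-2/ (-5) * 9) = 2358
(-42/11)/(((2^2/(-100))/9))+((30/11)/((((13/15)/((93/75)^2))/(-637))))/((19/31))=-21786912/5225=-4169.74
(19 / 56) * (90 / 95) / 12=3 / 112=0.03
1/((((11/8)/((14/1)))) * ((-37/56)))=-6272/407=-15.41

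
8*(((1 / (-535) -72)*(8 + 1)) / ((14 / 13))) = -2575404 / 535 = -4813.84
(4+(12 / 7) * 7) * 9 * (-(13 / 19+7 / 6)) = -5064 / 19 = -266.53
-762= -762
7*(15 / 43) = 105 / 43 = 2.44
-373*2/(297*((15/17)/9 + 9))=-6341/22968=-0.28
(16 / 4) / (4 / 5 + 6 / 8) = 2.58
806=806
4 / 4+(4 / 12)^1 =4 / 3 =1.33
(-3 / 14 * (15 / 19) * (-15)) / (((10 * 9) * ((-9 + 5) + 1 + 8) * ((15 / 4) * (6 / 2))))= 1 / 1995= 0.00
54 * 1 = 54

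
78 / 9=26 / 3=8.67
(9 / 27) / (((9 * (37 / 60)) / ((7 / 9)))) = 140 / 2997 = 0.05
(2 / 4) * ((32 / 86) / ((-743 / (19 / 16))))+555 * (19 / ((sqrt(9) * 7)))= 224601337 / 447286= 502.14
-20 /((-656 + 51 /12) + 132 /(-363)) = 0.03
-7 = -7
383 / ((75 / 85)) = 6511 / 15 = 434.07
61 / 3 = 20.33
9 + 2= 11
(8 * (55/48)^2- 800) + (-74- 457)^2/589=-52719107/169632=-310.79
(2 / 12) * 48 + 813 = 821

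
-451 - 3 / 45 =-6766 / 15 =-451.07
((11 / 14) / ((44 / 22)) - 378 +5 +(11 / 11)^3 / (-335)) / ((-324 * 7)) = 3495083 / 21273840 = 0.16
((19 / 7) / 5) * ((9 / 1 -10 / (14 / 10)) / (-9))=-247 / 2205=-0.11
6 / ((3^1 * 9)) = 2 / 9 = 0.22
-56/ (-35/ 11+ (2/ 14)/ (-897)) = 483483/ 27472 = 17.60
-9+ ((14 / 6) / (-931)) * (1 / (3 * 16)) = -172369 / 19152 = -9.00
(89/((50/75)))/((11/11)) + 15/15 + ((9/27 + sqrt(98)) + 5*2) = 7*sqrt(2) + 869/6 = 154.73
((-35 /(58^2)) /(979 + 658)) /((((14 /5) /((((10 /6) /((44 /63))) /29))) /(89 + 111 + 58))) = -338625 /7026763568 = -0.00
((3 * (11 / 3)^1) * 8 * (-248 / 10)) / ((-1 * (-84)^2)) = 682 / 2205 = 0.31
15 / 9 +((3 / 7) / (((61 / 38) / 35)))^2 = 993305 / 11163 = 88.98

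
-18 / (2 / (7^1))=-63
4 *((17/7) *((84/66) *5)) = 680/11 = 61.82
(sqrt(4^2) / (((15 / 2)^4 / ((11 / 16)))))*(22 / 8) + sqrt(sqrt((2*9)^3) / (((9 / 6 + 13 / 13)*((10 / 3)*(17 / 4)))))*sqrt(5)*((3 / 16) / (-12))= -9*2^(3 / 4)*sqrt(85) / 2720 + 121 / 50625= -0.05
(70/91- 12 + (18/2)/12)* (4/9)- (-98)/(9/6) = 7099/117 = 60.68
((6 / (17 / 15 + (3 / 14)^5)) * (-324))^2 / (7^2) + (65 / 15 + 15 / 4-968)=59270147472666003529 / 1003935133228908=59037.83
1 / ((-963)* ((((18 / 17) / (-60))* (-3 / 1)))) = -170 / 8667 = -0.02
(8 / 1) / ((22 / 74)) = 296 / 11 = 26.91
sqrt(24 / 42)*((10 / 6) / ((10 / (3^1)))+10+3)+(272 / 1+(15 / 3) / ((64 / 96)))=27*sqrt(7) / 7+559 / 2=289.71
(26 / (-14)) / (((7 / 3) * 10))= -39 / 490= -0.08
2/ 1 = 2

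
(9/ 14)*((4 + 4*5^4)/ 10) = 5634/ 35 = 160.97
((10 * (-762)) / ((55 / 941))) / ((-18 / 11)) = 239014 / 3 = 79671.33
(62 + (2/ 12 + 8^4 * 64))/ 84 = 1573237/ 504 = 3121.50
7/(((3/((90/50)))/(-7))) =-147/5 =-29.40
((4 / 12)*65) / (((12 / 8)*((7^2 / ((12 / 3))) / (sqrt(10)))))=520*sqrt(10) / 441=3.73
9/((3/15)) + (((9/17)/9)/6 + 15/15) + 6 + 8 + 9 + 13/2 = 3851/51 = 75.51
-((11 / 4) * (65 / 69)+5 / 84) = -1280 / 483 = -2.65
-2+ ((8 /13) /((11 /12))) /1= -190 /143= -1.33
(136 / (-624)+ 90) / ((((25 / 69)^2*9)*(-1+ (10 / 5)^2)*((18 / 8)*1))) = 7409174 / 658125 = 11.26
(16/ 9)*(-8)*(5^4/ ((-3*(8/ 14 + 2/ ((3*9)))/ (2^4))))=4480000/ 61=73442.62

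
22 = 22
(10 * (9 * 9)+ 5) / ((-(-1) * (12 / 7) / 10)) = 28525 / 6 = 4754.17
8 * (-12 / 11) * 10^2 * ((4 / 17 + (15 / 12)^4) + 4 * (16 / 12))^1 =-2614475 / 374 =-6990.57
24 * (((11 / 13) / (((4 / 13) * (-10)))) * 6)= -198 / 5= -39.60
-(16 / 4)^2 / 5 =-16 / 5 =-3.20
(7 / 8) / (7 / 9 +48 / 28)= 441 / 1256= 0.35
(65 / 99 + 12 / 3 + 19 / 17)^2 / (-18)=-47219762 / 25492401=-1.85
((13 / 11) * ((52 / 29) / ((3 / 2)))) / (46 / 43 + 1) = 58136 / 85173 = 0.68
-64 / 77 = -0.83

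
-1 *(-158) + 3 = 161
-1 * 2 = -2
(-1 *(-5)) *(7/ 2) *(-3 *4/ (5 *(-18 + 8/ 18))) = 2.39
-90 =-90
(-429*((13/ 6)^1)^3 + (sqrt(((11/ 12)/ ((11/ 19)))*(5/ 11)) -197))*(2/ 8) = -328355/ 288 + sqrt(3135)/ 264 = -1139.91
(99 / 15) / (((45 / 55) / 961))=116281 / 15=7752.07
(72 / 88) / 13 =9 / 143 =0.06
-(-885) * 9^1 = 7965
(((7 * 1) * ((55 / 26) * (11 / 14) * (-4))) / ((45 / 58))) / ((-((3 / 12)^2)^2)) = 15355.62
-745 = -745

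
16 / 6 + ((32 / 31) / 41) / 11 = 111944 / 41943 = 2.67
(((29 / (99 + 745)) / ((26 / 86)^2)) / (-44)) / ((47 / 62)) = -1662251 / 147485624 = -0.01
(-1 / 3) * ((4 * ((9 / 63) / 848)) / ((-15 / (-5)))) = -1 / 13356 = -0.00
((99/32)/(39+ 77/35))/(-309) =-165/678976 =-0.00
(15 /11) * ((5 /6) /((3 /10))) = 125 /33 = 3.79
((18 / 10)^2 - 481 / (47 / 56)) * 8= -5356744 / 1175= -4558.93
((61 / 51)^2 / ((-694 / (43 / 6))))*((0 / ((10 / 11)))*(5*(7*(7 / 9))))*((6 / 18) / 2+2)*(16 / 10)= 0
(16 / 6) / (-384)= -1 / 144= -0.01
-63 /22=-2.86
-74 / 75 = -0.99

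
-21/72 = -7/24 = -0.29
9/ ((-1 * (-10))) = 9/ 10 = 0.90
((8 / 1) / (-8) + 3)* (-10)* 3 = -60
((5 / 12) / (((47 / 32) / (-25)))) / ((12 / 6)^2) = -250 / 141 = -1.77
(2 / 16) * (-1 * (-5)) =5 / 8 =0.62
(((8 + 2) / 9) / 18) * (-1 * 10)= -50 / 81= -0.62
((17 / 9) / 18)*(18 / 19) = 17 / 171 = 0.10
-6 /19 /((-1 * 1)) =6 /19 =0.32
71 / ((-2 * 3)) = -11.83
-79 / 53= -1.49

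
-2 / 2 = -1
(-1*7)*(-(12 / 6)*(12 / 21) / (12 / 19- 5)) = -152 / 83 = -1.83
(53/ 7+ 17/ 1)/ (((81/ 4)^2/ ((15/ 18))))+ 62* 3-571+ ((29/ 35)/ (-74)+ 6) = -19319054837/ 50978970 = -378.96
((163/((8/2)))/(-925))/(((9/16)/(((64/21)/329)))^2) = -42729472/3576491003925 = -0.00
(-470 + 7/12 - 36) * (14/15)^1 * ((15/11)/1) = -42455/66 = -643.26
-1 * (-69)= 69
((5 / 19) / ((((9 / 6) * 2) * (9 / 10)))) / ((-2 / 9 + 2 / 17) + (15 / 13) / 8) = 88400 / 35967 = 2.46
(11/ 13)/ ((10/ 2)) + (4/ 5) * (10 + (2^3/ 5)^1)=3071/ 325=9.45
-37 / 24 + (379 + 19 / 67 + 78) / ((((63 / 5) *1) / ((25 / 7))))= 128.07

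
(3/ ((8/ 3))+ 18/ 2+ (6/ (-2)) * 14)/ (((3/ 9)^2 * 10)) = -459/ 16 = -28.69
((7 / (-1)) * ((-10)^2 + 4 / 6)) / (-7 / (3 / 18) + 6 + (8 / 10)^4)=660625 / 33366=19.80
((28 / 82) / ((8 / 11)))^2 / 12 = 5929 / 322752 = 0.02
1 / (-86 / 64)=-32 / 43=-0.74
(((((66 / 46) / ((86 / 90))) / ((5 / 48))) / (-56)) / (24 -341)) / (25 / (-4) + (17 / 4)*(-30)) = -7128 / 1174106185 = -0.00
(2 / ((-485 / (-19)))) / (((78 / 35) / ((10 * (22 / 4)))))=7315 / 3783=1.93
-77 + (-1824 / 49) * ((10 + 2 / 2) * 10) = -204413 / 49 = -4171.69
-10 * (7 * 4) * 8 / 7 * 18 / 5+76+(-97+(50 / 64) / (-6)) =-225241 / 192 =-1173.13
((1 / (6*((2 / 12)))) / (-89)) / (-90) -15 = -120149 / 8010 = -15.00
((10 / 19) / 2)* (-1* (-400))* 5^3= 250000 / 19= 13157.89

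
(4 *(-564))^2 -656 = 5088880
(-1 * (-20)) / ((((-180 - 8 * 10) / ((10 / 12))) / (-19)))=95 / 78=1.22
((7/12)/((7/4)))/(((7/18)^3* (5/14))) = 3888/245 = 15.87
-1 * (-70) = 70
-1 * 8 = -8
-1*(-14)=14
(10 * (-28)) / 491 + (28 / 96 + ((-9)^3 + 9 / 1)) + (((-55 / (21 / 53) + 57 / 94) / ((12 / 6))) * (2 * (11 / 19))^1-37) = -61676344573 / 73661784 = -837.29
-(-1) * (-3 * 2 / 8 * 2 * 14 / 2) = -21 / 2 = -10.50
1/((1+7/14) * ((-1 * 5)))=-2/15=-0.13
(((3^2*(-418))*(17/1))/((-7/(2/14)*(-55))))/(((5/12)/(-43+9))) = 2372112/1225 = 1936.42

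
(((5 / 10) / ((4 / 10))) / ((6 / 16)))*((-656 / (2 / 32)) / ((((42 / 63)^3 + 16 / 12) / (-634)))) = 149725440 / 11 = 13611403.64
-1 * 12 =-12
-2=-2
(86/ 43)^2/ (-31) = -4/ 31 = -0.13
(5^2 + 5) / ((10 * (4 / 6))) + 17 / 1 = 43 / 2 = 21.50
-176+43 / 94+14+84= -7289 / 94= -77.54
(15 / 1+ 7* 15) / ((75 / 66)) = 528 / 5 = 105.60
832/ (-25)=-832/ 25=-33.28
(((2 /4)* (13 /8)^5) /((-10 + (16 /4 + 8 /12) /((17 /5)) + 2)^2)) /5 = 33813 /1310720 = 0.03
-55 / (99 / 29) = -145 / 9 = -16.11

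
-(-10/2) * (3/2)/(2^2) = 15/8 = 1.88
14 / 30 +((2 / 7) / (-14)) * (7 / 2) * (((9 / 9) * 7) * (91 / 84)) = -3 / 40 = -0.08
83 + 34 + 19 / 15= 1774 / 15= 118.27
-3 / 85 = -0.04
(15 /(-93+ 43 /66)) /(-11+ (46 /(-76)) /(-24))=180576 /12200971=0.01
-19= -19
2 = 2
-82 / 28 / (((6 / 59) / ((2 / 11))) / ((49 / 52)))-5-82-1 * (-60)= -109597 / 3432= -31.93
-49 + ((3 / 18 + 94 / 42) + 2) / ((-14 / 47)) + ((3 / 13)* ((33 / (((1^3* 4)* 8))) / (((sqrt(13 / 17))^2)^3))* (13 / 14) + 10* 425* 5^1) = 437916008063 / 20669376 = 21186.71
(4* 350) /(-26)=-700 /13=-53.85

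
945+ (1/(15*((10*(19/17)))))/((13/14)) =17506244/18525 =945.01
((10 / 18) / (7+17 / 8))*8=0.49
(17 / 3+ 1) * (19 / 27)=380 / 81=4.69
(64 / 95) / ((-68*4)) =-4 / 1615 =-0.00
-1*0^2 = 0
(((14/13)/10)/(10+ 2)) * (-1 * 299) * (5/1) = -161/12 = -13.42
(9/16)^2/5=0.06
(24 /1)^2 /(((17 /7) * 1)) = 4032 /17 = 237.18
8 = 8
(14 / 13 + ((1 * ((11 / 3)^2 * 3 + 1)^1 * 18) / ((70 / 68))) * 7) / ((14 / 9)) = 1480131 / 455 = 3253.04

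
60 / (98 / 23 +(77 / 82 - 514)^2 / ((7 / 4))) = 16238460 / 40710441109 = 0.00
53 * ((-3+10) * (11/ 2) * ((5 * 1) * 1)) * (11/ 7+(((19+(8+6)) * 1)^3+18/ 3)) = 366724490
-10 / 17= -0.59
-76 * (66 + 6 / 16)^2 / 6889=-5357259 / 110224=-48.60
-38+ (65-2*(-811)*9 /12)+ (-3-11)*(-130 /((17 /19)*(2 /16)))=595559 /34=17516.44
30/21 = 10/7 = 1.43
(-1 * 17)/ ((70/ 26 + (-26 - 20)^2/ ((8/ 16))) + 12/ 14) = -1547/ 385435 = -0.00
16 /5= 3.20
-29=-29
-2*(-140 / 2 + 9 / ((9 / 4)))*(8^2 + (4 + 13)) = 10692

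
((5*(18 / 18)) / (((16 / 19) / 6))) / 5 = 57 / 8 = 7.12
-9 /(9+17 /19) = -171 /188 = -0.91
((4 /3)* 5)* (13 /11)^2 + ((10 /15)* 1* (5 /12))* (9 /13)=89695 /9438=9.50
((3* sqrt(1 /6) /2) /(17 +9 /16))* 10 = 0.35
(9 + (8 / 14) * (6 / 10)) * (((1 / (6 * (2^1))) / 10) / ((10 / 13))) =1417 / 14000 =0.10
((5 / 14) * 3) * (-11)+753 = 10377 / 14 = 741.21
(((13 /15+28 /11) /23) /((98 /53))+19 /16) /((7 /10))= 3771857 /2082696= 1.81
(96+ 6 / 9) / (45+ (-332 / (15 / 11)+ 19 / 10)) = -2900 / 5897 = -0.49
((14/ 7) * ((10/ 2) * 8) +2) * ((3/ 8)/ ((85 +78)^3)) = 123/ 17322988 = 0.00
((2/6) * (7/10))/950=0.00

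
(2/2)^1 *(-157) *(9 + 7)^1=-2512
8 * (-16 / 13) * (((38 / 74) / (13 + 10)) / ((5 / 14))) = -34048 / 55315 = -0.62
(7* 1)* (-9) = -63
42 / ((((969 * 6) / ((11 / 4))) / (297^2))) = 2264031 / 1292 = 1752.35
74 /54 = 37 /27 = 1.37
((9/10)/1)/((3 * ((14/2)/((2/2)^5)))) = 3/70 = 0.04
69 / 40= 1.72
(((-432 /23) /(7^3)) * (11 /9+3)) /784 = -114 /386561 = -0.00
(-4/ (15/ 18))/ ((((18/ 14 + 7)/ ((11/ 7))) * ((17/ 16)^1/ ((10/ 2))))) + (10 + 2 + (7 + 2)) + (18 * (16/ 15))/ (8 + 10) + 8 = 190663/ 7395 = 25.78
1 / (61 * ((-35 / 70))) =-2 / 61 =-0.03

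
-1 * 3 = -3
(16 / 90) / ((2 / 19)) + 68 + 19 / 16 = 51031 / 720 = 70.88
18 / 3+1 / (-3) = 17 / 3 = 5.67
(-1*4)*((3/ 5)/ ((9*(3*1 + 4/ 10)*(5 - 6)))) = 4/ 51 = 0.08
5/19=0.26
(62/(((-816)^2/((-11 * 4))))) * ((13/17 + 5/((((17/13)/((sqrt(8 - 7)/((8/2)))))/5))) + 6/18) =-408859/16979328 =-0.02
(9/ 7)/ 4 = 9/ 28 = 0.32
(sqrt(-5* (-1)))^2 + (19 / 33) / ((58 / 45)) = 3475 / 638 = 5.45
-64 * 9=-576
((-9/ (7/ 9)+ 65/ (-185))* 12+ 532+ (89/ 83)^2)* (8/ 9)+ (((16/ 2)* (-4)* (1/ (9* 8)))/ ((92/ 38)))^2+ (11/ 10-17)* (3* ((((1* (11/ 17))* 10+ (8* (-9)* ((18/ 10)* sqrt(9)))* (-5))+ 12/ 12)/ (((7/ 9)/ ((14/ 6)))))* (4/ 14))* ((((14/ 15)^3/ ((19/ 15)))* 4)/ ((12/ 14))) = -29466390485605918772/ 123472194324885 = -238647.99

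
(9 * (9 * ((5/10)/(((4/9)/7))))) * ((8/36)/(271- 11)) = 567/1040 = 0.55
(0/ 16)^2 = 0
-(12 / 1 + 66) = -78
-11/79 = -0.14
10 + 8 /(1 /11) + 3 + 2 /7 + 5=106.29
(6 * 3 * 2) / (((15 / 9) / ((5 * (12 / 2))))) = 648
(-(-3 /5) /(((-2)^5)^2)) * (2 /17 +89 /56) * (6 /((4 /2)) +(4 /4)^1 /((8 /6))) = 14625 /3899392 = 0.00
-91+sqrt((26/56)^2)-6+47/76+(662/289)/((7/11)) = -3548415/38437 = -92.32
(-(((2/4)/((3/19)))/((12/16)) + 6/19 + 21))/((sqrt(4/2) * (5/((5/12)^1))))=-4367 * sqrt(2)/4104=-1.50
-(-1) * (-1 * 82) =-82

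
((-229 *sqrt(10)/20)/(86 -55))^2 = 52441/38440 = 1.36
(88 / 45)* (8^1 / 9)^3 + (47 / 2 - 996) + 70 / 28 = -31775794 / 32805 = -968.63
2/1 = 2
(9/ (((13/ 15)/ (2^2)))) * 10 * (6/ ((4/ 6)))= 48600/ 13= 3738.46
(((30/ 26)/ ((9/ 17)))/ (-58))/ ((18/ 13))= -85/ 3132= -0.03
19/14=1.36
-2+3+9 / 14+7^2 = 709 / 14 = 50.64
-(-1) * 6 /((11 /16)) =96 /11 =8.73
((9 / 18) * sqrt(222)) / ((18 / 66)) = 11 * sqrt(222) / 6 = 27.32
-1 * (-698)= 698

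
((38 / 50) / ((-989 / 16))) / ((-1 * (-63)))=-304 / 1557675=-0.00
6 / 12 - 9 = -17 / 2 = -8.50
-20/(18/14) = -140/9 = -15.56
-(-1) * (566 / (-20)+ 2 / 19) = -5357 / 190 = -28.19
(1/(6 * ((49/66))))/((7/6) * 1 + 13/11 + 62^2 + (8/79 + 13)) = 57354/986035379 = 0.00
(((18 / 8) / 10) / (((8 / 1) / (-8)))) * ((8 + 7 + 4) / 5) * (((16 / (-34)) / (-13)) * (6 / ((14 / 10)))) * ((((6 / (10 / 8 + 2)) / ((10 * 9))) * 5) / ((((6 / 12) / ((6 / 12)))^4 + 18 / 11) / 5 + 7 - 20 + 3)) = 15048 / 10477831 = 0.00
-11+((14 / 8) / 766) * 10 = -16817 / 1532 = -10.98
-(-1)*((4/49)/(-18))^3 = -8/85766121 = -0.00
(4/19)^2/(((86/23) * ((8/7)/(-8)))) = -1288/15523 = -0.08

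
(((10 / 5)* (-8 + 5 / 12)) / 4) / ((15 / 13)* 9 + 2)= -169 / 552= -0.31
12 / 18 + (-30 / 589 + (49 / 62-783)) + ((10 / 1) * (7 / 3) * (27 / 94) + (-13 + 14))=-128541883 / 166098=-773.89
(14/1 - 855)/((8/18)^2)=-68121/16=-4257.56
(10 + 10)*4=80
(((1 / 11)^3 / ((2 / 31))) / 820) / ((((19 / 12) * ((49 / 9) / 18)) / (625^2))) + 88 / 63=5935339609 / 457250409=12.98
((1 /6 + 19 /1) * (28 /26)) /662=805 /25818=0.03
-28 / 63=-4 / 9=-0.44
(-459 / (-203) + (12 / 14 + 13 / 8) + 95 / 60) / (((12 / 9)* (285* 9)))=30823 / 16662240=0.00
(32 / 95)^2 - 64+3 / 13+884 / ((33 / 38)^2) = 141631791443 / 127766925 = 1108.52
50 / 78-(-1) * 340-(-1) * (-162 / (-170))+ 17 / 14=15909731 / 46410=342.81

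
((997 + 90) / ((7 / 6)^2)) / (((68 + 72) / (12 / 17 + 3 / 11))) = 1790289 / 320705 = 5.58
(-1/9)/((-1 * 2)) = 1/18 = 0.06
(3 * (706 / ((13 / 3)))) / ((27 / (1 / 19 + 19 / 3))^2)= 7195552 / 263169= 27.34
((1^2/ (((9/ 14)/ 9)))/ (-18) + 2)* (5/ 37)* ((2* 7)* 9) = 770/ 37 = 20.81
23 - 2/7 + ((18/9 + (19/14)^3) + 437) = 464.21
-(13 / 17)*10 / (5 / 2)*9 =-468 / 17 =-27.53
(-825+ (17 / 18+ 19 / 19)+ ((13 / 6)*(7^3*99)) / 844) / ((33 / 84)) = -78256759 / 41778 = -1873.16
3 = 3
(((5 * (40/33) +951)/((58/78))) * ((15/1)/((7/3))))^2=341364608363025/4986289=68460654.48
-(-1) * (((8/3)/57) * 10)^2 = 6400/29241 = 0.22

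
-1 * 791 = -791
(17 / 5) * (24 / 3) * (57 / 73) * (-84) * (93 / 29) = -60558624 / 10585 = -5721.17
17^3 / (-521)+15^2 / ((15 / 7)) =49792 / 521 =95.57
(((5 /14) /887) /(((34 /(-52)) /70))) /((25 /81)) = -2106 /15079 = -0.14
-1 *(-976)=976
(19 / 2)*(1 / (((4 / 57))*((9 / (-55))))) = -827.29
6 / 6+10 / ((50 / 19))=24 / 5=4.80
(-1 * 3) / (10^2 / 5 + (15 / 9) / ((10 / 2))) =-9 / 61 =-0.15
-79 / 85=-0.93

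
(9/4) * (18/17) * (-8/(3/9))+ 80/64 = -3803/68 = -55.93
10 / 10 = 1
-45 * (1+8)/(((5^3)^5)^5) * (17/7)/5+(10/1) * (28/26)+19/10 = 61034017805592678806991813189597451128065586090087854823/4817499887508833178451084222615463659167289733886718750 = 12.67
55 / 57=0.96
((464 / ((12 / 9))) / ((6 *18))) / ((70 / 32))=464 / 315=1.47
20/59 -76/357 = 0.13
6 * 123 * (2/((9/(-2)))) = -328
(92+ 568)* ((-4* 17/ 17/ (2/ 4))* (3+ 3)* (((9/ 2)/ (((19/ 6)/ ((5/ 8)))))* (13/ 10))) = -694980/ 19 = -36577.89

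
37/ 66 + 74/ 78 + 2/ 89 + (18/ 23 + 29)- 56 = -43355953/ 1756326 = -24.69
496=496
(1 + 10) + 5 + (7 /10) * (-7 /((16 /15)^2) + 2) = 13.09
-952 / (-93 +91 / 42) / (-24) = -238 / 545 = -0.44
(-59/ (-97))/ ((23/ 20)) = 1180/ 2231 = 0.53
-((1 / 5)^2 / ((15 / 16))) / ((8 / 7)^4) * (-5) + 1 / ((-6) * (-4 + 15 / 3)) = -0.04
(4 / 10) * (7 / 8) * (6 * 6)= 63 / 5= 12.60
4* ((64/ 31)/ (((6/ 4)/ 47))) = 24064/ 93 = 258.75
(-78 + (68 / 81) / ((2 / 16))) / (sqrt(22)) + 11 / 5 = 11 / 5-2887 * sqrt(22) / 891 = -13.00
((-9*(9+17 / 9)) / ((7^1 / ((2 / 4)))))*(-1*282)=1974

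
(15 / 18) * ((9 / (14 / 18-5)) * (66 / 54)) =-165 / 76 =-2.17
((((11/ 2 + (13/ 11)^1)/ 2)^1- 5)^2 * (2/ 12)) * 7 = 3.21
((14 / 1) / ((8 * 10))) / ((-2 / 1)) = -7 / 80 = -0.09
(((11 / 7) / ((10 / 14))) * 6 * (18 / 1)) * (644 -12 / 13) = 1986336 / 13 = 152795.08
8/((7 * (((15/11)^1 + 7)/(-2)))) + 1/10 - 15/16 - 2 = -40067/12880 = -3.11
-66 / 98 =-33 / 49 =-0.67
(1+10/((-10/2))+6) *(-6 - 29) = -175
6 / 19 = 0.32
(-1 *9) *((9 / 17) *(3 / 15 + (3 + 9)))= -4941 / 85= -58.13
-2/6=-1/3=-0.33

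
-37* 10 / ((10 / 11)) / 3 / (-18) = 407 / 54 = 7.54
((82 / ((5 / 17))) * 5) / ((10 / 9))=6273 / 5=1254.60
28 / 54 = 14 / 27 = 0.52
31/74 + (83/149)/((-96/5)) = 206357/529248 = 0.39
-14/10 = -7/5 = -1.40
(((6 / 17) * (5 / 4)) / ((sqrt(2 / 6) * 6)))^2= 75 / 4624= 0.02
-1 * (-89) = 89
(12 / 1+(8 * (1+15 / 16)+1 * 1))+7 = 71 / 2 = 35.50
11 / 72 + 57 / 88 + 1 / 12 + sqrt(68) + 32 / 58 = 8243 / 5742 + 2*sqrt(17) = 9.68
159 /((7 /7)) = 159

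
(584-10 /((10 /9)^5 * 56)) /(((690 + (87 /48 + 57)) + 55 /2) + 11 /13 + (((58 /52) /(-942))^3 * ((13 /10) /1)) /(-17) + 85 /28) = 98156892310970817753 /131156308740568105375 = 0.75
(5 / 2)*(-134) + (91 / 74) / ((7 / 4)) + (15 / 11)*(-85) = -183234 / 407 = -450.21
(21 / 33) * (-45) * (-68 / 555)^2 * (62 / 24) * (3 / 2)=-125426 / 75295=-1.67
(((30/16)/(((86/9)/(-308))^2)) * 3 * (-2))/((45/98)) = -47064402/1849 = -25453.98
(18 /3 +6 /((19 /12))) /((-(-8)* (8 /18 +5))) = 837 /3724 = 0.22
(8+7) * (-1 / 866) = -15 / 866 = -0.02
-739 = -739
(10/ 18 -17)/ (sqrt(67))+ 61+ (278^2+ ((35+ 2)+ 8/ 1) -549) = 76841 -148 * sqrt(67)/ 603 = 76838.99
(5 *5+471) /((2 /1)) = 248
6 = 6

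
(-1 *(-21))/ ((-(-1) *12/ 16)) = 28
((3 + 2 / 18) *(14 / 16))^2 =2401 / 324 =7.41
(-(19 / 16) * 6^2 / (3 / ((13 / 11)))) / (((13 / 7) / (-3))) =1197 / 44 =27.20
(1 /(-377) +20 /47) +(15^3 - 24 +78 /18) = 178381933 /53157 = 3355.76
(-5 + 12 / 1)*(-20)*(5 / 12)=-175 / 3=-58.33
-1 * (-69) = 69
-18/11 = -1.64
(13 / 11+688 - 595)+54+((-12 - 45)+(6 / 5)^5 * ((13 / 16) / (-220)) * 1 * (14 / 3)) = 91.14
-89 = -89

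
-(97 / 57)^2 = -9409 / 3249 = -2.90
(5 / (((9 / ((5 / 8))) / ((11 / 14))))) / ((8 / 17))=4675 / 8064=0.58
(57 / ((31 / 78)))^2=19766916 / 961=20569.11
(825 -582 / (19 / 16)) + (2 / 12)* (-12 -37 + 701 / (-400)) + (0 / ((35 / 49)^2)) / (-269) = 4961827 / 15200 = 326.44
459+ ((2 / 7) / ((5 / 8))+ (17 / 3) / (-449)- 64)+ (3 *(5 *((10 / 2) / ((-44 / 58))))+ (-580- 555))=-869599921 / 1037190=-838.42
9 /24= 3 /8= 0.38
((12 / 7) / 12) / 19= 1 / 133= 0.01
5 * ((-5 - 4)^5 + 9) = -295200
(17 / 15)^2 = 289 / 225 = 1.28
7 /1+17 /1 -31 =-7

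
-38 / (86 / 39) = -741 / 43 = -17.23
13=13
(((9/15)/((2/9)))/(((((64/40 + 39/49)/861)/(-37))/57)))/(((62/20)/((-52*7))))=4372310173140/18197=240276428.70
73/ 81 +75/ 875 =0.99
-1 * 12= -12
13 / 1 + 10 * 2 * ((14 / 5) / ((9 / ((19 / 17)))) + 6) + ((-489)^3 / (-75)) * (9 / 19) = 53681118746 / 72675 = 738646.28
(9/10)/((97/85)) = 153/194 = 0.79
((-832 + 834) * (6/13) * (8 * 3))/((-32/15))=-135/13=-10.38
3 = 3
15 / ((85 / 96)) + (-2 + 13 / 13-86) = -1191 / 17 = -70.06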